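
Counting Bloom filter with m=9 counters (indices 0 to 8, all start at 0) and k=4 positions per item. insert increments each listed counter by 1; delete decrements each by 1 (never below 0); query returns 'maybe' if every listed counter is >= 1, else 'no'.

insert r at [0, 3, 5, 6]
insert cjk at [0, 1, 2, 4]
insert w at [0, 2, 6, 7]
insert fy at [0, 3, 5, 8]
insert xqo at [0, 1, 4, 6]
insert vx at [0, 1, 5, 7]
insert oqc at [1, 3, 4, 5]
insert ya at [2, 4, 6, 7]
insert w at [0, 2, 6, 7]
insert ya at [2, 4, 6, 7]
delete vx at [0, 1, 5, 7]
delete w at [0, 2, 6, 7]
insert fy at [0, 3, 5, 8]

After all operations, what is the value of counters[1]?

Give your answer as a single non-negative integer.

Step 1: insert r at [0, 3, 5, 6] -> counters=[1,0,0,1,0,1,1,0,0]
Step 2: insert cjk at [0, 1, 2, 4] -> counters=[2,1,1,1,1,1,1,0,0]
Step 3: insert w at [0, 2, 6, 7] -> counters=[3,1,2,1,1,1,2,1,0]
Step 4: insert fy at [0, 3, 5, 8] -> counters=[4,1,2,2,1,2,2,1,1]
Step 5: insert xqo at [0, 1, 4, 6] -> counters=[5,2,2,2,2,2,3,1,1]
Step 6: insert vx at [0, 1, 5, 7] -> counters=[6,3,2,2,2,3,3,2,1]
Step 7: insert oqc at [1, 3, 4, 5] -> counters=[6,4,2,3,3,4,3,2,1]
Step 8: insert ya at [2, 4, 6, 7] -> counters=[6,4,3,3,4,4,4,3,1]
Step 9: insert w at [0, 2, 6, 7] -> counters=[7,4,4,3,4,4,5,4,1]
Step 10: insert ya at [2, 4, 6, 7] -> counters=[7,4,5,3,5,4,6,5,1]
Step 11: delete vx at [0, 1, 5, 7] -> counters=[6,3,5,3,5,3,6,4,1]
Step 12: delete w at [0, 2, 6, 7] -> counters=[5,3,4,3,5,3,5,3,1]
Step 13: insert fy at [0, 3, 5, 8] -> counters=[6,3,4,4,5,4,5,3,2]
Final counters=[6,3,4,4,5,4,5,3,2] -> counters[1]=3

Answer: 3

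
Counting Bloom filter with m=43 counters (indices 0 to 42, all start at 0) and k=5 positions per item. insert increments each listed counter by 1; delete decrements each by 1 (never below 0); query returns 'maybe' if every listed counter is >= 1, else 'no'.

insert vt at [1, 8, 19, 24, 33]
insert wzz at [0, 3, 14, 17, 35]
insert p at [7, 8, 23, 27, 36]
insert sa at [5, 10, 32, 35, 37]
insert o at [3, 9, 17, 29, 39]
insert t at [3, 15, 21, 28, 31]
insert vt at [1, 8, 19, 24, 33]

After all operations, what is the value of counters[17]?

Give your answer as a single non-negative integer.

Answer: 2

Derivation:
Step 1: insert vt at [1, 8, 19, 24, 33] -> counters=[0,1,0,0,0,0,0,0,1,0,0,0,0,0,0,0,0,0,0,1,0,0,0,0,1,0,0,0,0,0,0,0,0,1,0,0,0,0,0,0,0,0,0]
Step 2: insert wzz at [0, 3, 14, 17, 35] -> counters=[1,1,0,1,0,0,0,0,1,0,0,0,0,0,1,0,0,1,0,1,0,0,0,0,1,0,0,0,0,0,0,0,0,1,0,1,0,0,0,0,0,0,0]
Step 3: insert p at [7, 8, 23, 27, 36] -> counters=[1,1,0,1,0,0,0,1,2,0,0,0,0,0,1,0,0,1,0,1,0,0,0,1,1,0,0,1,0,0,0,0,0,1,0,1,1,0,0,0,0,0,0]
Step 4: insert sa at [5, 10, 32, 35, 37] -> counters=[1,1,0,1,0,1,0,1,2,0,1,0,0,0,1,0,0,1,0,1,0,0,0,1,1,0,0,1,0,0,0,0,1,1,0,2,1,1,0,0,0,0,0]
Step 5: insert o at [3, 9, 17, 29, 39] -> counters=[1,1,0,2,0,1,0,1,2,1,1,0,0,0,1,0,0,2,0,1,0,0,0,1,1,0,0,1,0,1,0,0,1,1,0,2,1,1,0,1,0,0,0]
Step 6: insert t at [3, 15, 21, 28, 31] -> counters=[1,1,0,3,0,1,0,1,2,1,1,0,0,0,1,1,0,2,0,1,0,1,0,1,1,0,0,1,1,1,0,1,1,1,0,2,1,1,0,1,0,0,0]
Step 7: insert vt at [1, 8, 19, 24, 33] -> counters=[1,2,0,3,0,1,0,1,3,1,1,0,0,0,1,1,0,2,0,2,0,1,0,1,2,0,0,1,1,1,0,1,1,2,0,2,1,1,0,1,0,0,0]
Final counters=[1,2,0,3,0,1,0,1,3,1,1,0,0,0,1,1,0,2,0,2,0,1,0,1,2,0,0,1,1,1,0,1,1,2,0,2,1,1,0,1,0,0,0] -> counters[17]=2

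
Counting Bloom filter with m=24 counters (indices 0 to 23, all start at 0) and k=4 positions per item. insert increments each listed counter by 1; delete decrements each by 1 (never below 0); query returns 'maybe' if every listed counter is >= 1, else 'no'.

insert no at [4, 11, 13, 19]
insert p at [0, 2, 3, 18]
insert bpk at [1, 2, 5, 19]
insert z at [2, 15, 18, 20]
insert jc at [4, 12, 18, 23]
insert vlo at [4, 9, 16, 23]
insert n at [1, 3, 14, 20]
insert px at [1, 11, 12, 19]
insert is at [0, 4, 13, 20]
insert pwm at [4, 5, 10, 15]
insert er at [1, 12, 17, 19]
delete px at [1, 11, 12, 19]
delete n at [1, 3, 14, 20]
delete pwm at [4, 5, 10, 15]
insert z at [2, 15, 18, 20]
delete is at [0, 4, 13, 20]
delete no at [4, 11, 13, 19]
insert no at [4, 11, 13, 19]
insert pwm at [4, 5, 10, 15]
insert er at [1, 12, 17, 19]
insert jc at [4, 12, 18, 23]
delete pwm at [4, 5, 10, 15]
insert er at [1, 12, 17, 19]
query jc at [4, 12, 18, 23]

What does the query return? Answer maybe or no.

Answer: maybe

Derivation:
Step 1: insert no at [4, 11, 13, 19] -> counters=[0,0,0,0,1,0,0,0,0,0,0,1,0,1,0,0,0,0,0,1,0,0,0,0]
Step 2: insert p at [0, 2, 3, 18] -> counters=[1,0,1,1,1,0,0,0,0,0,0,1,0,1,0,0,0,0,1,1,0,0,0,0]
Step 3: insert bpk at [1, 2, 5, 19] -> counters=[1,1,2,1,1,1,0,0,0,0,0,1,0,1,0,0,0,0,1,2,0,0,0,0]
Step 4: insert z at [2, 15, 18, 20] -> counters=[1,1,3,1,1,1,0,0,0,0,0,1,0,1,0,1,0,0,2,2,1,0,0,0]
Step 5: insert jc at [4, 12, 18, 23] -> counters=[1,1,3,1,2,1,0,0,0,0,0,1,1,1,0,1,0,0,3,2,1,0,0,1]
Step 6: insert vlo at [4, 9, 16, 23] -> counters=[1,1,3,1,3,1,0,0,0,1,0,1,1,1,0,1,1,0,3,2,1,0,0,2]
Step 7: insert n at [1, 3, 14, 20] -> counters=[1,2,3,2,3,1,0,0,0,1,0,1,1,1,1,1,1,0,3,2,2,0,0,2]
Step 8: insert px at [1, 11, 12, 19] -> counters=[1,3,3,2,3,1,0,0,0,1,0,2,2,1,1,1,1,0,3,3,2,0,0,2]
Step 9: insert is at [0, 4, 13, 20] -> counters=[2,3,3,2,4,1,0,0,0,1,0,2,2,2,1,1,1,0,3,3,3,0,0,2]
Step 10: insert pwm at [4, 5, 10, 15] -> counters=[2,3,3,2,5,2,0,0,0,1,1,2,2,2,1,2,1,0,3,3,3,0,0,2]
Step 11: insert er at [1, 12, 17, 19] -> counters=[2,4,3,2,5,2,0,0,0,1,1,2,3,2,1,2,1,1,3,4,3,0,0,2]
Step 12: delete px at [1, 11, 12, 19] -> counters=[2,3,3,2,5,2,0,0,0,1,1,1,2,2,1,2,1,1,3,3,3,0,0,2]
Step 13: delete n at [1, 3, 14, 20] -> counters=[2,2,3,1,5,2,0,0,0,1,1,1,2,2,0,2,1,1,3,3,2,0,0,2]
Step 14: delete pwm at [4, 5, 10, 15] -> counters=[2,2,3,1,4,1,0,0,0,1,0,1,2,2,0,1,1,1,3,3,2,0,0,2]
Step 15: insert z at [2, 15, 18, 20] -> counters=[2,2,4,1,4,1,0,0,0,1,0,1,2,2,0,2,1,1,4,3,3,0,0,2]
Step 16: delete is at [0, 4, 13, 20] -> counters=[1,2,4,1,3,1,0,0,0,1,0,1,2,1,0,2,1,1,4,3,2,0,0,2]
Step 17: delete no at [4, 11, 13, 19] -> counters=[1,2,4,1,2,1,0,0,0,1,0,0,2,0,0,2,1,1,4,2,2,0,0,2]
Step 18: insert no at [4, 11, 13, 19] -> counters=[1,2,4,1,3,1,0,0,0,1,0,1,2,1,0,2,1,1,4,3,2,0,0,2]
Step 19: insert pwm at [4, 5, 10, 15] -> counters=[1,2,4,1,4,2,0,0,0,1,1,1,2,1,0,3,1,1,4,3,2,0,0,2]
Step 20: insert er at [1, 12, 17, 19] -> counters=[1,3,4,1,4,2,0,0,0,1,1,1,3,1,0,3,1,2,4,4,2,0,0,2]
Step 21: insert jc at [4, 12, 18, 23] -> counters=[1,3,4,1,5,2,0,0,0,1,1,1,4,1,0,3,1,2,5,4,2,0,0,3]
Step 22: delete pwm at [4, 5, 10, 15] -> counters=[1,3,4,1,4,1,0,0,0,1,0,1,4,1,0,2,1,2,5,4,2,0,0,3]
Step 23: insert er at [1, 12, 17, 19] -> counters=[1,4,4,1,4,1,0,0,0,1,0,1,5,1,0,2,1,3,5,5,2,0,0,3]
Query jc: check counters[4]=4 counters[12]=5 counters[18]=5 counters[23]=3 -> maybe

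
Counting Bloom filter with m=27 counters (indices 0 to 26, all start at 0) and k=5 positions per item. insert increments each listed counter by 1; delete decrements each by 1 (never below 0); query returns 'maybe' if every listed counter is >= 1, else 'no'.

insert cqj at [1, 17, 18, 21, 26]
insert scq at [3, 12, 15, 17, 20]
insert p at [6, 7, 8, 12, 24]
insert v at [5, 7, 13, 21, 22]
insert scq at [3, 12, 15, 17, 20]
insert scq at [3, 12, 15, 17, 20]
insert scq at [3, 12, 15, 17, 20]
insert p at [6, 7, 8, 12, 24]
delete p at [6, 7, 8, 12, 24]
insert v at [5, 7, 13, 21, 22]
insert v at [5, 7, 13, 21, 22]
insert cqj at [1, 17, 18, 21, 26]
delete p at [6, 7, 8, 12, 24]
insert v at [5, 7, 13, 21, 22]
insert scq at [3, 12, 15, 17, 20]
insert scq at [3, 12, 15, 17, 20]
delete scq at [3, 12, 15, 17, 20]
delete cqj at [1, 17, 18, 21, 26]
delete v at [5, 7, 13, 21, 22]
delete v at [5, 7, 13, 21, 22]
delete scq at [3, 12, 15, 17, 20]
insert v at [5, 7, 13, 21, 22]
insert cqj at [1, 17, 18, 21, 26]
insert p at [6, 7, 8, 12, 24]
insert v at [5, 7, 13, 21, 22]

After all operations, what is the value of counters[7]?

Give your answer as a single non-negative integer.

Step 1: insert cqj at [1, 17, 18, 21, 26] -> counters=[0,1,0,0,0,0,0,0,0,0,0,0,0,0,0,0,0,1,1,0,0,1,0,0,0,0,1]
Step 2: insert scq at [3, 12, 15, 17, 20] -> counters=[0,1,0,1,0,0,0,0,0,0,0,0,1,0,0,1,0,2,1,0,1,1,0,0,0,0,1]
Step 3: insert p at [6, 7, 8, 12, 24] -> counters=[0,1,0,1,0,0,1,1,1,0,0,0,2,0,0,1,0,2,1,0,1,1,0,0,1,0,1]
Step 4: insert v at [5, 7, 13, 21, 22] -> counters=[0,1,0,1,0,1,1,2,1,0,0,0,2,1,0,1,0,2,1,0,1,2,1,0,1,0,1]
Step 5: insert scq at [3, 12, 15, 17, 20] -> counters=[0,1,0,2,0,1,1,2,1,0,0,0,3,1,0,2,0,3,1,0,2,2,1,0,1,0,1]
Step 6: insert scq at [3, 12, 15, 17, 20] -> counters=[0,1,0,3,0,1,1,2,1,0,0,0,4,1,0,3,0,4,1,0,3,2,1,0,1,0,1]
Step 7: insert scq at [3, 12, 15, 17, 20] -> counters=[0,1,0,4,0,1,1,2,1,0,0,0,5,1,0,4,0,5,1,0,4,2,1,0,1,0,1]
Step 8: insert p at [6, 7, 8, 12, 24] -> counters=[0,1,0,4,0,1,2,3,2,0,0,0,6,1,0,4,0,5,1,0,4,2,1,0,2,0,1]
Step 9: delete p at [6, 7, 8, 12, 24] -> counters=[0,1,0,4,0,1,1,2,1,0,0,0,5,1,0,4,0,5,1,0,4,2,1,0,1,0,1]
Step 10: insert v at [5, 7, 13, 21, 22] -> counters=[0,1,0,4,0,2,1,3,1,0,0,0,5,2,0,4,0,5,1,0,4,3,2,0,1,0,1]
Step 11: insert v at [5, 7, 13, 21, 22] -> counters=[0,1,0,4,0,3,1,4,1,0,0,0,5,3,0,4,0,5,1,0,4,4,3,0,1,0,1]
Step 12: insert cqj at [1, 17, 18, 21, 26] -> counters=[0,2,0,4,0,3,1,4,1,0,0,0,5,3,0,4,0,6,2,0,4,5,3,0,1,0,2]
Step 13: delete p at [6, 7, 8, 12, 24] -> counters=[0,2,0,4,0,3,0,3,0,0,0,0,4,3,0,4,0,6,2,0,4,5,3,0,0,0,2]
Step 14: insert v at [5, 7, 13, 21, 22] -> counters=[0,2,0,4,0,4,0,4,0,0,0,0,4,4,0,4,0,6,2,0,4,6,4,0,0,0,2]
Step 15: insert scq at [3, 12, 15, 17, 20] -> counters=[0,2,0,5,0,4,0,4,0,0,0,0,5,4,0,5,0,7,2,0,5,6,4,0,0,0,2]
Step 16: insert scq at [3, 12, 15, 17, 20] -> counters=[0,2,0,6,0,4,0,4,0,0,0,0,6,4,0,6,0,8,2,0,6,6,4,0,0,0,2]
Step 17: delete scq at [3, 12, 15, 17, 20] -> counters=[0,2,0,5,0,4,0,4,0,0,0,0,5,4,0,5,0,7,2,0,5,6,4,0,0,0,2]
Step 18: delete cqj at [1, 17, 18, 21, 26] -> counters=[0,1,0,5,0,4,0,4,0,0,0,0,5,4,0,5,0,6,1,0,5,5,4,0,0,0,1]
Step 19: delete v at [5, 7, 13, 21, 22] -> counters=[0,1,0,5,0,3,0,3,0,0,0,0,5,3,0,5,0,6,1,0,5,4,3,0,0,0,1]
Step 20: delete v at [5, 7, 13, 21, 22] -> counters=[0,1,0,5,0,2,0,2,0,0,0,0,5,2,0,5,0,6,1,0,5,3,2,0,0,0,1]
Step 21: delete scq at [3, 12, 15, 17, 20] -> counters=[0,1,0,4,0,2,0,2,0,0,0,0,4,2,0,4,0,5,1,0,4,3,2,0,0,0,1]
Step 22: insert v at [5, 7, 13, 21, 22] -> counters=[0,1,0,4,0,3,0,3,0,0,0,0,4,3,0,4,0,5,1,0,4,4,3,0,0,0,1]
Step 23: insert cqj at [1, 17, 18, 21, 26] -> counters=[0,2,0,4,0,3,0,3,0,0,0,0,4,3,0,4,0,6,2,0,4,5,3,0,0,0,2]
Step 24: insert p at [6, 7, 8, 12, 24] -> counters=[0,2,0,4,0,3,1,4,1,0,0,0,5,3,0,4,0,6,2,0,4,5,3,0,1,0,2]
Step 25: insert v at [5, 7, 13, 21, 22] -> counters=[0,2,0,4,0,4,1,5,1,0,0,0,5,4,0,4,0,6,2,0,4,6,4,0,1,0,2]
Final counters=[0,2,0,4,0,4,1,5,1,0,0,0,5,4,0,4,0,6,2,0,4,6,4,0,1,0,2] -> counters[7]=5

Answer: 5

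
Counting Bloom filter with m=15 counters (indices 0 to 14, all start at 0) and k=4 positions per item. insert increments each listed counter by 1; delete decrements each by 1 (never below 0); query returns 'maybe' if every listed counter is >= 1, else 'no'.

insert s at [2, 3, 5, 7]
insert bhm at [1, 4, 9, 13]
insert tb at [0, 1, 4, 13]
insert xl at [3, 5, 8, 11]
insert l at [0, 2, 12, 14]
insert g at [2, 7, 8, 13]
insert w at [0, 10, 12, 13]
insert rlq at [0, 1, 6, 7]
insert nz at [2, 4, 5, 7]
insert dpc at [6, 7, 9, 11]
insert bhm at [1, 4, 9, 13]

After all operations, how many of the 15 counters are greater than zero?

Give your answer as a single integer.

Answer: 15

Derivation:
Step 1: insert s at [2, 3, 5, 7] -> counters=[0,0,1,1,0,1,0,1,0,0,0,0,0,0,0]
Step 2: insert bhm at [1, 4, 9, 13] -> counters=[0,1,1,1,1,1,0,1,0,1,0,0,0,1,0]
Step 3: insert tb at [0, 1, 4, 13] -> counters=[1,2,1,1,2,1,0,1,0,1,0,0,0,2,0]
Step 4: insert xl at [3, 5, 8, 11] -> counters=[1,2,1,2,2,2,0,1,1,1,0,1,0,2,0]
Step 5: insert l at [0, 2, 12, 14] -> counters=[2,2,2,2,2,2,0,1,1,1,0,1,1,2,1]
Step 6: insert g at [2, 7, 8, 13] -> counters=[2,2,3,2,2,2,0,2,2,1,0,1,1,3,1]
Step 7: insert w at [0, 10, 12, 13] -> counters=[3,2,3,2,2,2,0,2,2,1,1,1,2,4,1]
Step 8: insert rlq at [0, 1, 6, 7] -> counters=[4,3,3,2,2,2,1,3,2,1,1,1,2,4,1]
Step 9: insert nz at [2, 4, 5, 7] -> counters=[4,3,4,2,3,3,1,4,2,1,1,1,2,4,1]
Step 10: insert dpc at [6, 7, 9, 11] -> counters=[4,3,4,2,3,3,2,5,2,2,1,2,2,4,1]
Step 11: insert bhm at [1, 4, 9, 13] -> counters=[4,4,4,2,4,3,2,5,2,3,1,2,2,5,1]
Final counters=[4,4,4,2,4,3,2,5,2,3,1,2,2,5,1] -> 15 nonzero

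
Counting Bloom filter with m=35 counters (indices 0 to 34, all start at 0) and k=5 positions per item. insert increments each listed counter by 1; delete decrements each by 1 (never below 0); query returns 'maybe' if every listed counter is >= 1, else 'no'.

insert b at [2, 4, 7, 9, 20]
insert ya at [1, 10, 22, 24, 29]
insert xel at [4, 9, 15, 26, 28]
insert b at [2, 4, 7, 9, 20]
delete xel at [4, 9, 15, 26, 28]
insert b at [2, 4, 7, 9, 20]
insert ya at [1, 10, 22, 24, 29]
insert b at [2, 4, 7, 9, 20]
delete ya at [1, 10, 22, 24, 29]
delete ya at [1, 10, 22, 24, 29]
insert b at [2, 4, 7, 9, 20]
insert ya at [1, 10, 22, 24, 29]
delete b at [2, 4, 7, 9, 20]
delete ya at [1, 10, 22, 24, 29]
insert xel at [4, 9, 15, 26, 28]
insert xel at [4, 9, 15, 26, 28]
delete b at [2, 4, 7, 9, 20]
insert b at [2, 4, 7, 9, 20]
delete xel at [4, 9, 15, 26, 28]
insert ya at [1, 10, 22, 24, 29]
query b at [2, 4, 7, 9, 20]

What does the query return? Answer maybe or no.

Answer: maybe

Derivation:
Step 1: insert b at [2, 4, 7, 9, 20] -> counters=[0,0,1,0,1,0,0,1,0,1,0,0,0,0,0,0,0,0,0,0,1,0,0,0,0,0,0,0,0,0,0,0,0,0,0]
Step 2: insert ya at [1, 10, 22, 24, 29] -> counters=[0,1,1,0,1,0,0,1,0,1,1,0,0,0,0,0,0,0,0,0,1,0,1,0,1,0,0,0,0,1,0,0,0,0,0]
Step 3: insert xel at [4, 9, 15, 26, 28] -> counters=[0,1,1,0,2,0,0,1,0,2,1,0,0,0,0,1,0,0,0,0,1,0,1,0,1,0,1,0,1,1,0,0,0,0,0]
Step 4: insert b at [2, 4, 7, 9, 20] -> counters=[0,1,2,0,3,0,0,2,0,3,1,0,0,0,0,1,0,0,0,0,2,0,1,0,1,0,1,0,1,1,0,0,0,0,0]
Step 5: delete xel at [4, 9, 15, 26, 28] -> counters=[0,1,2,0,2,0,0,2,0,2,1,0,0,0,0,0,0,0,0,0,2,0,1,0,1,0,0,0,0,1,0,0,0,0,0]
Step 6: insert b at [2, 4, 7, 9, 20] -> counters=[0,1,3,0,3,0,0,3,0,3,1,0,0,0,0,0,0,0,0,0,3,0,1,0,1,0,0,0,0,1,0,0,0,0,0]
Step 7: insert ya at [1, 10, 22, 24, 29] -> counters=[0,2,3,0,3,0,0,3,0,3,2,0,0,0,0,0,0,0,0,0,3,0,2,0,2,0,0,0,0,2,0,0,0,0,0]
Step 8: insert b at [2, 4, 7, 9, 20] -> counters=[0,2,4,0,4,0,0,4,0,4,2,0,0,0,0,0,0,0,0,0,4,0,2,0,2,0,0,0,0,2,0,0,0,0,0]
Step 9: delete ya at [1, 10, 22, 24, 29] -> counters=[0,1,4,0,4,0,0,4,0,4,1,0,0,0,0,0,0,0,0,0,4,0,1,0,1,0,0,0,0,1,0,0,0,0,0]
Step 10: delete ya at [1, 10, 22, 24, 29] -> counters=[0,0,4,0,4,0,0,4,0,4,0,0,0,0,0,0,0,0,0,0,4,0,0,0,0,0,0,0,0,0,0,0,0,0,0]
Step 11: insert b at [2, 4, 7, 9, 20] -> counters=[0,0,5,0,5,0,0,5,0,5,0,0,0,0,0,0,0,0,0,0,5,0,0,0,0,0,0,0,0,0,0,0,0,0,0]
Step 12: insert ya at [1, 10, 22, 24, 29] -> counters=[0,1,5,0,5,0,0,5,0,5,1,0,0,0,0,0,0,0,0,0,5,0,1,0,1,0,0,0,0,1,0,0,0,0,0]
Step 13: delete b at [2, 4, 7, 9, 20] -> counters=[0,1,4,0,4,0,0,4,0,4,1,0,0,0,0,0,0,0,0,0,4,0,1,0,1,0,0,0,0,1,0,0,0,0,0]
Step 14: delete ya at [1, 10, 22, 24, 29] -> counters=[0,0,4,0,4,0,0,4,0,4,0,0,0,0,0,0,0,0,0,0,4,0,0,0,0,0,0,0,0,0,0,0,0,0,0]
Step 15: insert xel at [4, 9, 15, 26, 28] -> counters=[0,0,4,0,5,0,0,4,0,5,0,0,0,0,0,1,0,0,0,0,4,0,0,0,0,0,1,0,1,0,0,0,0,0,0]
Step 16: insert xel at [4, 9, 15, 26, 28] -> counters=[0,0,4,0,6,0,0,4,0,6,0,0,0,0,0,2,0,0,0,0,4,0,0,0,0,0,2,0,2,0,0,0,0,0,0]
Step 17: delete b at [2, 4, 7, 9, 20] -> counters=[0,0,3,0,5,0,0,3,0,5,0,0,0,0,0,2,0,0,0,0,3,0,0,0,0,0,2,0,2,0,0,0,0,0,0]
Step 18: insert b at [2, 4, 7, 9, 20] -> counters=[0,0,4,0,6,0,0,4,0,6,0,0,0,0,0,2,0,0,0,0,4,0,0,0,0,0,2,0,2,0,0,0,0,0,0]
Step 19: delete xel at [4, 9, 15, 26, 28] -> counters=[0,0,4,0,5,0,0,4,0,5,0,0,0,0,0,1,0,0,0,0,4,0,0,0,0,0,1,0,1,0,0,0,0,0,0]
Step 20: insert ya at [1, 10, 22, 24, 29] -> counters=[0,1,4,0,5,0,0,4,0,5,1,0,0,0,0,1,0,0,0,0,4,0,1,0,1,0,1,0,1,1,0,0,0,0,0]
Query b: check counters[2]=4 counters[4]=5 counters[7]=4 counters[9]=5 counters[20]=4 -> maybe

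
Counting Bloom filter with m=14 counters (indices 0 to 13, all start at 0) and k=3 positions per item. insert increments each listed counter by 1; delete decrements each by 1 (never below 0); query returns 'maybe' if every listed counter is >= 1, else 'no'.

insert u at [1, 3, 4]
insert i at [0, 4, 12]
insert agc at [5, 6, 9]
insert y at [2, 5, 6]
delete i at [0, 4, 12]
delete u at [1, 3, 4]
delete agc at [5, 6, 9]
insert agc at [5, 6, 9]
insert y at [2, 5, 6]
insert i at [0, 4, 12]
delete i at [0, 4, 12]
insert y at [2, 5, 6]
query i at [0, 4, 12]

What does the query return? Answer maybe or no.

Step 1: insert u at [1, 3, 4] -> counters=[0,1,0,1,1,0,0,0,0,0,0,0,0,0]
Step 2: insert i at [0, 4, 12] -> counters=[1,1,0,1,2,0,0,0,0,0,0,0,1,0]
Step 3: insert agc at [5, 6, 9] -> counters=[1,1,0,1,2,1,1,0,0,1,0,0,1,0]
Step 4: insert y at [2, 5, 6] -> counters=[1,1,1,1,2,2,2,0,0,1,0,0,1,0]
Step 5: delete i at [0, 4, 12] -> counters=[0,1,1,1,1,2,2,0,0,1,0,0,0,0]
Step 6: delete u at [1, 3, 4] -> counters=[0,0,1,0,0,2,2,0,0,1,0,0,0,0]
Step 7: delete agc at [5, 6, 9] -> counters=[0,0,1,0,0,1,1,0,0,0,0,0,0,0]
Step 8: insert agc at [5, 6, 9] -> counters=[0,0,1,0,0,2,2,0,0,1,0,0,0,0]
Step 9: insert y at [2, 5, 6] -> counters=[0,0,2,0,0,3,3,0,0,1,0,0,0,0]
Step 10: insert i at [0, 4, 12] -> counters=[1,0,2,0,1,3,3,0,0,1,0,0,1,0]
Step 11: delete i at [0, 4, 12] -> counters=[0,0,2,0,0,3,3,0,0,1,0,0,0,0]
Step 12: insert y at [2, 5, 6] -> counters=[0,0,3,0,0,4,4,0,0,1,0,0,0,0]
Query i: check counters[0]=0 counters[4]=0 counters[12]=0 -> no

Answer: no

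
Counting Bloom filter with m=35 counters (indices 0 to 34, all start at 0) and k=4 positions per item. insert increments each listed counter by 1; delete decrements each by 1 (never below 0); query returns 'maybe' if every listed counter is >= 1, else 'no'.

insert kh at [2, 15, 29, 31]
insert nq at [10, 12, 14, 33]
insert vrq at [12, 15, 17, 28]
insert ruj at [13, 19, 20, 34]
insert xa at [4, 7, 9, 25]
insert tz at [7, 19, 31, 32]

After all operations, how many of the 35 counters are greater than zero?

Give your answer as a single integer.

Step 1: insert kh at [2, 15, 29, 31] -> counters=[0,0,1,0,0,0,0,0,0,0,0,0,0,0,0,1,0,0,0,0,0,0,0,0,0,0,0,0,0,1,0,1,0,0,0]
Step 2: insert nq at [10, 12, 14, 33] -> counters=[0,0,1,0,0,0,0,0,0,0,1,0,1,0,1,1,0,0,0,0,0,0,0,0,0,0,0,0,0,1,0,1,0,1,0]
Step 3: insert vrq at [12, 15, 17, 28] -> counters=[0,0,1,0,0,0,0,0,0,0,1,0,2,0,1,2,0,1,0,0,0,0,0,0,0,0,0,0,1,1,0,1,0,1,0]
Step 4: insert ruj at [13, 19, 20, 34] -> counters=[0,0,1,0,0,0,0,0,0,0,1,0,2,1,1,2,0,1,0,1,1,0,0,0,0,0,0,0,1,1,0,1,0,1,1]
Step 5: insert xa at [4, 7, 9, 25] -> counters=[0,0,1,0,1,0,0,1,0,1,1,0,2,1,1,2,0,1,0,1,1,0,0,0,0,1,0,0,1,1,0,1,0,1,1]
Step 6: insert tz at [7, 19, 31, 32] -> counters=[0,0,1,0,1,0,0,2,0,1,1,0,2,1,1,2,0,1,0,2,1,0,0,0,0,1,0,0,1,1,0,2,1,1,1]
Final counters=[0,0,1,0,1,0,0,2,0,1,1,0,2,1,1,2,0,1,0,2,1,0,0,0,0,1,0,0,1,1,0,2,1,1,1] -> 19 nonzero

Answer: 19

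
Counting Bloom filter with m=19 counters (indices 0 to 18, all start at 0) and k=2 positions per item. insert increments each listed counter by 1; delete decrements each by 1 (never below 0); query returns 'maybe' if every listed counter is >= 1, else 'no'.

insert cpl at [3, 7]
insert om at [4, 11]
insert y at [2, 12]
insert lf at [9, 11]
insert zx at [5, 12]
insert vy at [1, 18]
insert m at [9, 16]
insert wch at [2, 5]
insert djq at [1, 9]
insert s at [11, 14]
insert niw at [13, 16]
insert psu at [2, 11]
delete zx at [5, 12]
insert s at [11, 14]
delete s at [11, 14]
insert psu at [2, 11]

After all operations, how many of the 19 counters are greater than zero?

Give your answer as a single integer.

Step 1: insert cpl at [3, 7] -> counters=[0,0,0,1,0,0,0,1,0,0,0,0,0,0,0,0,0,0,0]
Step 2: insert om at [4, 11] -> counters=[0,0,0,1,1,0,0,1,0,0,0,1,0,0,0,0,0,0,0]
Step 3: insert y at [2, 12] -> counters=[0,0,1,1,1,0,0,1,0,0,0,1,1,0,0,0,0,0,0]
Step 4: insert lf at [9, 11] -> counters=[0,0,1,1,1,0,0,1,0,1,0,2,1,0,0,0,0,0,0]
Step 5: insert zx at [5, 12] -> counters=[0,0,1,1,1,1,0,1,0,1,0,2,2,0,0,0,0,0,0]
Step 6: insert vy at [1, 18] -> counters=[0,1,1,1,1,1,0,1,0,1,0,2,2,0,0,0,0,0,1]
Step 7: insert m at [9, 16] -> counters=[0,1,1,1,1,1,0,1,0,2,0,2,2,0,0,0,1,0,1]
Step 8: insert wch at [2, 5] -> counters=[0,1,2,1,1,2,0,1,0,2,0,2,2,0,0,0,1,0,1]
Step 9: insert djq at [1, 9] -> counters=[0,2,2,1,1,2,0,1,0,3,0,2,2,0,0,0,1,0,1]
Step 10: insert s at [11, 14] -> counters=[0,2,2,1,1,2,0,1,0,3,0,3,2,0,1,0,1,0,1]
Step 11: insert niw at [13, 16] -> counters=[0,2,2,1,1,2,0,1,0,3,0,3,2,1,1,0,2,0,1]
Step 12: insert psu at [2, 11] -> counters=[0,2,3,1,1,2,0,1,0,3,0,4,2,1,1,0,2,0,1]
Step 13: delete zx at [5, 12] -> counters=[0,2,3,1,1,1,0,1,0,3,0,4,1,1,1,0,2,0,1]
Step 14: insert s at [11, 14] -> counters=[0,2,3,1,1,1,0,1,0,3,0,5,1,1,2,0,2,0,1]
Step 15: delete s at [11, 14] -> counters=[0,2,3,1,1,1,0,1,0,3,0,4,1,1,1,0,2,0,1]
Step 16: insert psu at [2, 11] -> counters=[0,2,4,1,1,1,0,1,0,3,0,5,1,1,1,0,2,0,1]
Final counters=[0,2,4,1,1,1,0,1,0,3,0,5,1,1,1,0,2,0,1] -> 13 nonzero

Answer: 13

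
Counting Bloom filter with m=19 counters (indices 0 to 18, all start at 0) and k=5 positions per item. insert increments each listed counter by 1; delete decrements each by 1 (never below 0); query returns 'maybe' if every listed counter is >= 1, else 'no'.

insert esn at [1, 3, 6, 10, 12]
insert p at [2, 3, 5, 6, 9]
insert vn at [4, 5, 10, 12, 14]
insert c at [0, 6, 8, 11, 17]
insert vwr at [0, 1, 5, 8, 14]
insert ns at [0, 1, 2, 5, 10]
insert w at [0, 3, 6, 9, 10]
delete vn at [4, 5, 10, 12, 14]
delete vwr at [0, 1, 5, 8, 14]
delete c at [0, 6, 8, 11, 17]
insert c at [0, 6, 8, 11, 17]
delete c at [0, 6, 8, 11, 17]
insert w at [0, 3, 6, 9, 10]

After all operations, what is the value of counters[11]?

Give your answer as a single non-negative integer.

Step 1: insert esn at [1, 3, 6, 10, 12] -> counters=[0,1,0,1,0,0,1,0,0,0,1,0,1,0,0,0,0,0,0]
Step 2: insert p at [2, 3, 5, 6, 9] -> counters=[0,1,1,2,0,1,2,0,0,1,1,0,1,0,0,0,0,0,0]
Step 3: insert vn at [4, 5, 10, 12, 14] -> counters=[0,1,1,2,1,2,2,0,0,1,2,0,2,0,1,0,0,0,0]
Step 4: insert c at [0, 6, 8, 11, 17] -> counters=[1,1,1,2,1,2,3,0,1,1,2,1,2,0,1,0,0,1,0]
Step 5: insert vwr at [0, 1, 5, 8, 14] -> counters=[2,2,1,2,1,3,3,0,2,1,2,1,2,0,2,0,0,1,0]
Step 6: insert ns at [0, 1, 2, 5, 10] -> counters=[3,3,2,2,1,4,3,0,2,1,3,1,2,0,2,0,0,1,0]
Step 7: insert w at [0, 3, 6, 9, 10] -> counters=[4,3,2,3,1,4,4,0,2,2,4,1,2,0,2,0,0,1,0]
Step 8: delete vn at [4, 5, 10, 12, 14] -> counters=[4,3,2,3,0,3,4,0,2,2,3,1,1,0,1,0,0,1,0]
Step 9: delete vwr at [0, 1, 5, 8, 14] -> counters=[3,2,2,3,0,2,4,0,1,2,3,1,1,0,0,0,0,1,0]
Step 10: delete c at [0, 6, 8, 11, 17] -> counters=[2,2,2,3,0,2,3,0,0,2,3,0,1,0,0,0,0,0,0]
Step 11: insert c at [0, 6, 8, 11, 17] -> counters=[3,2,2,3,0,2,4,0,1,2,3,1,1,0,0,0,0,1,0]
Step 12: delete c at [0, 6, 8, 11, 17] -> counters=[2,2,2,3,0,2,3,0,0,2,3,0,1,0,0,0,0,0,0]
Step 13: insert w at [0, 3, 6, 9, 10] -> counters=[3,2,2,4,0,2,4,0,0,3,4,0,1,0,0,0,0,0,0]
Final counters=[3,2,2,4,0,2,4,0,0,3,4,0,1,0,0,0,0,0,0] -> counters[11]=0

Answer: 0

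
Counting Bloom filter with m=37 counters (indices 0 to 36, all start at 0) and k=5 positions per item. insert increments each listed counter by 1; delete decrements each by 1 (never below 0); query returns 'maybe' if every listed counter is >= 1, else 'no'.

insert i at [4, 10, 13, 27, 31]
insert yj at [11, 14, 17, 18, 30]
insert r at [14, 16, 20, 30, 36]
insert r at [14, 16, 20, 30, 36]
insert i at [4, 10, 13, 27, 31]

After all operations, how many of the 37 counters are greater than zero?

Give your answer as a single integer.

Answer: 13

Derivation:
Step 1: insert i at [4, 10, 13, 27, 31] -> counters=[0,0,0,0,1,0,0,0,0,0,1,0,0,1,0,0,0,0,0,0,0,0,0,0,0,0,0,1,0,0,0,1,0,0,0,0,0]
Step 2: insert yj at [11, 14, 17, 18, 30] -> counters=[0,0,0,0,1,0,0,0,0,0,1,1,0,1,1,0,0,1,1,0,0,0,0,0,0,0,0,1,0,0,1,1,0,0,0,0,0]
Step 3: insert r at [14, 16, 20, 30, 36] -> counters=[0,0,0,0,1,0,0,0,0,0,1,1,0,1,2,0,1,1,1,0,1,0,0,0,0,0,0,1,0,0,2,1,0,0,0,0,1]
Step 4: insert r at [14, 16, 20, 30, 36] -> counters=[0,0,0,0,1,0,0,0,0,0,1,1,0,1,3,0,2,1,1,0,2,0,0,0,0,0,0,1,0,0,3,1,0,0,0,0,2]
Step 5: insert i at [4, 10, 13, 27, 31] -> counters=[0,0,0,0,2,0,0,0,0,0,2,1,0,2,3,0,2,1,1,0,2,0,0,0,0,0,0,2,0,0,3,2,0,0,0,0,2]
Final counters=[0,0,0,0,2,0,0,0,0,0,2,1,0,2,3,0,2,1,1,0,2,0,0,0,0,0,0,2,0,0,3,2,0,0,0,0,2] -> 13 nonzero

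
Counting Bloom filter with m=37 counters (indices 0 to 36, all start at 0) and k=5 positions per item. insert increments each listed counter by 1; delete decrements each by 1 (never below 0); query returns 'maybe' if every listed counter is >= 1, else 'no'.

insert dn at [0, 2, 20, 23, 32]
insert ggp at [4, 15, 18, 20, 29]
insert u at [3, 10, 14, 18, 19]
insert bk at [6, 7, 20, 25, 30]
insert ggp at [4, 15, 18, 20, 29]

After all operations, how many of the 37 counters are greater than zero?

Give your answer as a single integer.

Answer: 17

Derivation:
Step 1: insert dn at [0, 2, 20, 23, 32] -> counters=[1,0,1,0,0,0,0,0,0,0,0,0,0,0,0,0,0,0,0,0,1,0,0,1,0,0,0,0,0,0,0,0,1,0,0,0,0]
Step 2: insert ggp at [4, 15, 18, 20, 29] -> counters=[1,0,1,0,1,0,0,0,0,0,0,0,0,0,0,1,0,0,1,0,2,0,0,1,0,0,0,0,0,1,0,0,1,0,0,0,0]
Step 3: insert u at [3, 10, 14, 18, 19] -> counters=[1,0,1,1,1,0,0,0,0,0,1,0,0,0,1,1,0,0,2,1,2,0,0,1,0,0,0,0,0,1,0,0,1,0,0,0,0]
Step 4: insert bk at [6, 7, 20, 25, 30] -> counters=[1,0,1,1,1,0,1,1,0,0,1,0,0,0,1,1,0,0,2,1,3,0,0,1,0,1,0,0,0,1,1,0,1,0,0,0,0]
Step 5: insert ggp at [4, 15, 18, 20, 29] -> counters=[1,0,1,1,2,0,1,1,0,0,1,0,0,0,1,2,0,0,3,1,4,0,0,1,0,1,0,0,0,2,1,0,1,0,0,0,0]
Final counters=[1,0,1,1,2,0,1,1,0,0,1,0,0,0,1,2,0,0,3,1,4,0,0,1,0,1,0,0,0,2,1,0,1,0,0,0,0] -> 17 nonzero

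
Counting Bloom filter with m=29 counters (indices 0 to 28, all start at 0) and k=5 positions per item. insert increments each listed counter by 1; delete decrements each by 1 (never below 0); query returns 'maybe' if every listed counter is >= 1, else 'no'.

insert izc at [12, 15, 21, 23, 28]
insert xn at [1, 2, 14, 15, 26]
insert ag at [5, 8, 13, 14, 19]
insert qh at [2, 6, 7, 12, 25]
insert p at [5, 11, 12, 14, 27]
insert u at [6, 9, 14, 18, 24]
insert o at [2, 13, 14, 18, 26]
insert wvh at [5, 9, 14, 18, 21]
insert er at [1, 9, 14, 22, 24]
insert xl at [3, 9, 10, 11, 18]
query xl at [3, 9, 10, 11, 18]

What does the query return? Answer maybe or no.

Step 1: insert izc at [12, 15, 21, 23, 28] -> counters=[0,0,0,0,0,0,0,0,0,0,0,0,1,0,0,1,0,0,0,0,0,1,0,1,0,0,0,0,1]
Step 2: insert xn at [1, 2, 14, 15, 26] -> counters=[0,1,1,0,0,0,0,0,0,0,0,0,1,0,1,2,0,0,0,0,0,1,0,1,0,0,1,0,1]
Step 3: insert ag at [5, 8, 13, 14, 19] -> counters=[0,1,1,0,0,1,0,0,1,0,0,0,1,1,2,2,0,0,0,1,0,1,0,1,0,0,1,0,1]
Step 4: insert qh at [2, 6, 7, 12, 25] -> counters=[0,1,2,0,0,1,1,1,1,0,0,0,2,1,2,2,0,0,0,1,0,1,0,1,0,1,1,0,1]
Step 5: insert p at [5, 11, 12, 14, 27] -> counters=[0,1,2,0,0,2,1,1,1,0,0,1,3,1,3,2,0,0,0,1,0,1,0,1,0,1,1,1,1]
Step 6: insert u at [6, 9, 14, 18, 24] -> counters=[0,1,2,0,0,2,2,1,1,1,0,1,3,1,4,2,0,0,1,1,0,1,0,1,1,1,1,1,1]
Step 7: insert o at [2, 13, 14, 18, 26] -> counters=[0,1,3,0,0,2,2,1,1,1,0,1,3,2,5,2,0,0,2,1,0,1,0,1,1,1,2,1,1]
Step 8: insert wvh at [5, 9, 14, 18, 21] -> counters=[0,1,3,0,0,3,2,1,1,2,0,1,3,2,6,2,0,0,3,1,0,2,0,1,1,1,2,1,1]
Step 9: insert er at [1, 9, 14, 22, 24] -> counters=[0,2,3,0,0,3,2,1,1,3,0,1,3,2,7,2,0,0,3,1,0,2,1,1,2,1,2,1,1]
Step 10: insert xl at [3, 9, 10, 11, 18] -> counters=[0,2,3,1,0,3,2,1,1,4,1,2,3,2,7,2,0,0,4,1,0,2,1,1,2,1,2,1,1]
Query xl: check counters[3]=1 counters[9]=4 counters[10]=1 counters[11]=2 counters[18]=4 -> maybe

Answer: maybe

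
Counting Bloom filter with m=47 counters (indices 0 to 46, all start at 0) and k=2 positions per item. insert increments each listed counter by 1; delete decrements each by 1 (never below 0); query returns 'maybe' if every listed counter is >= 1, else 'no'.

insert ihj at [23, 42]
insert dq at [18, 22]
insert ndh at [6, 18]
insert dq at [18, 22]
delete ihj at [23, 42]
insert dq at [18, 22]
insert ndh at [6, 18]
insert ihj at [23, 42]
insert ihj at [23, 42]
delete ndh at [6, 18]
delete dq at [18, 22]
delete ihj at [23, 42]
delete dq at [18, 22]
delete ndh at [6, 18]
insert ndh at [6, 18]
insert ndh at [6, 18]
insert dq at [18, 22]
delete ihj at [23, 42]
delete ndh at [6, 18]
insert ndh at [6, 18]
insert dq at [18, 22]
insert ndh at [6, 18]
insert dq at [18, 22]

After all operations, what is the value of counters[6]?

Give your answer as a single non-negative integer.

Answer: 3

Derivation:
Step 1: insert ihj at [23, 42] -> counters=[0,0,0,0,0,0,0,0,0,0,0,0,0,0,0,0,0,0,0,0,0,0,0,1,0,0,0,0,0,0,0,0,0,0,0,0,0,0,0,0,0,0,1,0,0,0,0]
Step 2: insert dq at [18, 22] -> counters=[0,0,0,0,0,0,0,0,0,0,0,0,0,0,0,0,0,0,1,0,0,0,1,1,0,0,0,0,0,0,0,0,0,0,0,0,0,0,0,0,0,0,1,0,0,0,0]
Step 3: insert ndh at [6, 18] -> counters=[0,0,0,0,0,0,1,0,0,0,0,0,0,0,0,0,0,0,2,0,0,0,1,1,0,0,0,0,0,0,0,0,0,0,0,0,0,0,0,0,0,0,1,0,0,0,0]
Step 4: insert dq at [18, 22] -> counters=[0,0,0,0,0,0,1,0,0,0,0,0,0,0,0,0,0,0,3,0,0,0,2,1,0,0,0,0,0,0,0,0,0,0,0,0,0,0,0,0,0,0,1,0,0,0,0]
Step 5: delete ihj at [23, 42] -> counters=[0,0,0,0,0,0,1,0,0,0,0,0,0,0,0,0,0,0,3,0,0,0,2,0,0,0,0,0,0,0,0,0,0,0,0,0,0,0,0,0,0,0,0,0,0,0,0]
Step 6: insert dq at [18, 22] -> counters=[0,0,0,0,0,0,1,0,0,0,0,0,0,0,0,0,0,0,4,0,0,0,3,0,0,0,0,0,0,0,0,0,0,0,0,0,0,0,0,0,0,0,0,0,0,0,0]
Step 7: insert ndh at [6, 18] -> counters=[0,0,0,0,0,0,2,0,0,0,0,0,0,0,0,0,0,0,5,0,0,0,3,0,0,0,0,0,0,0,0,0,0,0,0,0,0,0,0,0,0,0,0,0,0,0,0]
Step 8: insert ihj at [23, 42] -> counters=[0,0,0,0,0,0,2,0,0,0,0,0,0,0,0,0,0,0,5,0,0,0,3,1,0,0,0,0,0,0,0,0,0,0,0,0,0,0,0,0,0,0,1,0,0,0,0]
Step 9: insert ihj at [23, 42] -> counters=[0,0,0,0,0,0,2,0,0,0,0,0,0,0,0,0,0,0,5,0,0,0,3,2,0,0,0,0,0,0,0,0,0,0,0,0,0,0,0,0,0,0,2,0,0,0,0]
Step 10: delete ndh at [6, 18] -> counters=[0,0,0,0,0,0,1,0,0,0,0,0,0,0,0,0,0,0,4,0,0,0,3,2,0,0,0,0,0,0,0,0,0,0,0,0,0,0,0,0,0,0,2,0,0,0,0]
Step 11: delete dq at [18, 22] -> counters=[0,0,0,0,0,0,1,0,0,0,0,0,0,0,0,0,0,0,3,0,0,0,2,2,0,0,0,0,0,0,0,0,0,0,0,0,0,0,0,0,0,0,2,0,0,0,0]
Step 12: delete ihj at [23, 42] -> counters=[0,0,0,0,0,0,1,0,0,0,0,0,0,0,0,0,0,0,3,0,0,0,2,1,0,0,0,0,0,0,0,0,0,0,0,0,0,0,0,0,0,0,1,0,0,0,0]
Step 13: delete dq at [18, 22] -> counters=[0,0,0,0,0,0,1,0,0,0,0,0,0,0,0,0,0,0,2,0,0,0,1,1,0,0,0,0,0,0,0,0,0,0,0,0,0,0,0,0,0,0,1,0,0,0,0]
Step 14: delete ndh at [6, 18] -> counters=[0,0,0,0,0,0,0,0,0,0,0,0,0,0,0,0,0,0,1,0,0,0,1,1,0,0,0,0,0,0,0,0,0,0,0,0,0,0,0,0,0,0,1,0,0,0,0]
Step 15: insert ndh at [6, 18] -> counters=[0,0,0,0,0,0,1,0,0,0,0,0,0,0,0,0,0,0,2,0,0,0,1,1,0,0,0,0,0,0,0,0,0,0,0,0,0,0,0,0,0,0,1,0,0,0,0]
Step 16: insert ndh at [6, 18] -> counters=[0,0,0,0,0,0,2,0,0,0,0,0,0,0,0,0,0,0,3,0,0,0,1,1,0,0,0,0,0,0,0,0,0,0,0,0,0,0,0,0,0,0,1,0,0,0,0]
Step 17: insert dq at [18, 22] -> counters=[0,0,0,0,0,0,2,0,0,0,0,0,0,0,0,0,0,0,4,0,0,0,2,1,0,0,0,0,0,0,0,0,0,0,0,0,0,0,0,0,0,0,1,0,0,0,0]
Step 18: delete ihj at [23, 42] -> counters=[0,0,0,0,0,0,2,0,0,0,0,0,0,0,0,0,0,0,4,0,0,0,2,0,0,0,0,0,0,0,0,0,0,0,0,0,0,0,0,0,0,0,0,0,0,0,0]
Step 19: delete ndh at [6, 18] -> counters=[0,0,0,0,0,0,1,0,0,0,0,0,0,0,0,0,0,0,3,0,0,0,2,0,0,0,0,0,0,0,0,0,0,0,0,0,0,0,0,0,0,0,0,0,0,0,0]
Step 20: insert ndh at [6, 18] -> counters=[0,0,0,0,0,0,2,0,0,0,0,0,0,0,0,0,0,0,4,0,0,0,2,0,0,0,0,0,0,0,0,0,0,0,0,0,0,0,0,0,0,0,0,0,0,0,0]
Step 21: insert dq at [18, 22] -> counters=[0,0,0,0,0,0,2,0,0,0,0,0,0,0,0,0,0,0,5,0,0,0,3,0,0,0,0,0,0,0,0,0,0,0,0,0,0,0,0,0,0,0,0,0,0,0,0]
Step 22: insert ndh at [6, 18] -> counters=[0,0,0,0,0,0,3,0,0,0,0,0,0,0,0,0,0,0,6,0,0,0,3,0,0,0,0,0,0,0,0,0,0,0,0,0,0,0,0,0,0,0,0,0,0,0,0]
Step 23: insert dq at [18, 22] -> counters=[0,0,0,0,0,0,3,0,0,0,0,0,0,0,0,0,0,0,7,0,0,0,4,0,0,0,0,0,0,0,0,0,0,0,0,0,0,0,0,0,0,0,0,0,0,0,0]
Final counters=[0,0,0,0,0,0,3,0,0,0,0,0,0,0,0,0,0,0,7,0,0,0,4,0,0,0,0,0,0,0,0,0,0,0,0,0,0,0,0,0,0,0,0,0,0,0,0] -> counters[6]=3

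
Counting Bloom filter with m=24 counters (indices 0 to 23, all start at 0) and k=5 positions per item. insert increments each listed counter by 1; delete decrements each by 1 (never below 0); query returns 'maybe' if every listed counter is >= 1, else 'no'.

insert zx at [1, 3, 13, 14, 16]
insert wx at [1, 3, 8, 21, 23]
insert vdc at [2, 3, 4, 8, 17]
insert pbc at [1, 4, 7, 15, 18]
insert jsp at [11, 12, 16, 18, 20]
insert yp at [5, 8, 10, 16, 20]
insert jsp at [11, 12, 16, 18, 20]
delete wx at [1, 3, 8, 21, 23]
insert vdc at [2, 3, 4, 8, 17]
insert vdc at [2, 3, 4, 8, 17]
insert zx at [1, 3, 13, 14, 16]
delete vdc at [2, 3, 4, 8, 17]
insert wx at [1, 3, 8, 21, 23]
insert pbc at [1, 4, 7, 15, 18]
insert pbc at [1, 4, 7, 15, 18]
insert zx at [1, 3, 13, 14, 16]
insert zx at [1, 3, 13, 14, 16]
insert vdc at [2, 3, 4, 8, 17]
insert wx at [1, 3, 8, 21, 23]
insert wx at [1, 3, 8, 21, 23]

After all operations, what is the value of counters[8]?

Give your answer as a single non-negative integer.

Answer: 7

Derivation:
Step 1: insert zx at [1, 3, 13, 14, 16] -> counters=[0,1,0,1,0,0,0,0,0,0,0,0,0,1,1,0,1,0,0,0,0,0,0,0]
Step 2: insert wx at [1, 3, 8, 21, 23] -> counters=[0,2,0,2,0,0,0,0,1,0,0,0,0,1,1,0,1,0,0,0,0,1,0,1]
Step 3: insert vdc at [2, 3, 4, 8, 17] -> counters=[0,2,1,3,1,0,0,0,2,0,0,0,0,1,1,0,1,1,0,0,0,1,0,1]
Step 4: insert pbc at [1, 4, 7, 15, 18] -> counters=[0,3,1,3,2,0,0,1,2,0,0,0,0,1,1,1,1,1,1,0,0,1,0,1]
Step 5: insert jsp at [11, 12, 16, 18, 20] -> counters=[0,3,1,3,2,0,0,1,2,0,0,1,1,1,1,1,2,1,2,0,1,1,0,1]
Step 6: insert yp at [5, 8, 10, 16, 20] -> counters=[0,3,1,3,2,1,0,1,3,0,1,1,1,1,1,1,3,1,2,0,2,1,0,1]
Step 7: insert jsp at [11, 12, 16, 18, 20] -> counters=[0,3,1,3,2,1,0,1,3,0,1,2,2,1,1,1,4,1,3,0,3,1,0,1]
Step 8: delete wx at [1, 3, 8, 21, 23] -> counters=[0,2,1,2,2,1,0,1,2,0,1,2,2,1,1,1,4,1,3,0,3,0,0,0]
Step 9: insert vdc at [2, 3, 4, 8, 17] -> counters=[0,2,2,3,3,1,0,1,3,0,1,2,2,1,1,1,4,2,3,0,3,0,0,0]
Step 10: insert vdc at [2, 3, 4, 8, 17] -> counters=[0,2,3,4,4,1,0,1,4,0,1,2,2,1,1,1,4,3,3,0,3,0,0,0]
Step 11: insert zx at [1, 3, 13, 14, 16] -> counters=[0,3,3,5,4,1,0,1,4,0,1,2,2,2,2,1,5,3,3,0,3,0,0,0]
Step 12: delete vdc at [2, 3, 4, 8, 17] -> counters=[0,3,2,4,3,1,0,1,3,0,1,2,2,2,2,1,5,2,3,0,3,0,0,0]
Step 13: insert wx at [1, 3, 8, 21, 23] -> counters=[0,4,2,5,3,1,0,1,4,0,1,2,2,2,2,1,5,2,3,0,3,1,0,1]
Step 14: insert pbc at [1, 4, 7, 15, 18] -> counters=[0,5,2,5,4,1,0,2,4,0,1,2,2,2,2,2,5,2,4,0,3,1,0,1]
Step 15: insert pbc at [1, 4, 7, 15, 18] -> counters=[0,6,2,5,5,1,0,3,4,0,1,2,2,2,2,3,5,2,5,0,3,1,0,1]
Step 16: insert zx at [1, 3, 13, 14, 16] -> counters=[0,7,2,6,5,1,0,3,4,0,1,2,2,3,3,3,6,2,5,0,3,1,0,1]
Step 17: insert zx at [1, 3, 13, 14, 16] -> counters=[0,8,2,7,5,1,0,3,4,0,1,2,2,4,4,3,7,2,5,0,3,1,0,1]
Step 18: insert vdc at [2, 3, 4, 8, 17] -> counters=[0,8,3,8,6,1,0,3,5,0,1,2,2,4,4,3,7,3,5,0,3,1,0,1]
Step 19: insert wx at [1, 3, 8, 21, 23] -> counters=[0,9,3,9,6,1,0,3,6,0,1,2,2,4,4,3,7,3,5,0,3,2,0,2]
Step 20: insert wx at [1, 3, 8, 21, 23] -> counters=[0,10,3,10,6,1,0,3,7,0,1,2,2,4,4,3,7,3,5,0,3,3,0,3]
Final counters=[0,10,3,10,6,1,0,3,7,0,1,2,2,4,4,3,7,3,5,0,3,3,0,3] -> counters[8]=7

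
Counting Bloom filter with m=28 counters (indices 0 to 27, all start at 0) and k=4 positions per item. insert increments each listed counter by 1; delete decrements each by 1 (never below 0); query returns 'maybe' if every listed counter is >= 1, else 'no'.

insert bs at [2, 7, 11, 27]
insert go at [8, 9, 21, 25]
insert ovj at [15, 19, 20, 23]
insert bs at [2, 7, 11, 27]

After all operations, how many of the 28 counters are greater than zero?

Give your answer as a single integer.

Step 1: insert bs at [2, 7, 11, 27] -> counters=[0,0,1,0,0,0,0,1,0,0,0,1,0,0,0,0,0,0,0,0,0,0,0,0,0,0,0,1]
Step 2: insert go at [8, 9, 21, 25] -> counters=[0,0,1,0,0,0,0,1,1,1,0,1,0,0,0,0,0,0,0,0,0,1,0,0,0,1,0,1]
Step 3: insert ovj at [15, 19, 20, 23] -> counters=[0,0,1,0,0,0,0,1,1,1,0,1,0,0,0,1,0,0,0,1,1,1,0,1,0,1,0,1]
Step 4: insert bs at [2, 7, 11, 27] -> counters=[0,0,2,0,0,0,0,2,1,1,0,2,0,0,0,1,0,0,0,1,1,1,0,1,0,1,0,2]
Final counters=[0,0,2,0,0,0,0,2,1,1,0,2,0,0,0,1,0,0,0,1,1,1,0,1,0,1,0,2] -> 12 nonzero

Answer: 12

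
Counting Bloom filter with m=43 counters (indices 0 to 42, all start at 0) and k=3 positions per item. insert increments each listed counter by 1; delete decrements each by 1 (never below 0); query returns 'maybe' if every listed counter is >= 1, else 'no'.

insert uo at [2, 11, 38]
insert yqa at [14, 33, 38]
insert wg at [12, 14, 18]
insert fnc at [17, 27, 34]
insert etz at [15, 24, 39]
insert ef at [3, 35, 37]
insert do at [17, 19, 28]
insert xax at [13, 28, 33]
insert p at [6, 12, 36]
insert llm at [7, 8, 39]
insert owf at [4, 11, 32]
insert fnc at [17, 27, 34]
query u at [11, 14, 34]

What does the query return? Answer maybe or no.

Answer: maybe

Derivation:
Step 1: insert uo at [2, 11, 38] -> counters=[0,0,1,0,0,0,0,0,0,0,0,1,0,0,0,0,0,0,0,0,0,0,0,0,0,0,0,0,0,0,0,0,0,0,0,0,0,0,1,0,0,0,0]
Step 2: insert yqa at [14, 33, 38] -> counters=[0,0,1,0,0,0,0,0,0,0,0,1,0,0,1,0,0,0,0,0,0,0,0,0,0,0,0,0,0,0,0,0,0,1,0,0,0,0,2,0,0,0,0]
Step 3: insert wg at [12, 14, 18] -> counters=[0,0,1,0,0,0,0,0,0,0,0,1,1,0,2,0,0,0,1,0,0,0,0,0,0,0,0,0,0,0,0,0,0,1,0,0,0,0,2,0,0,0,0]
Step 4: insert fnc at [17, 27, 34] -> counters=[0,0,1,0,0,0,0,0,0,0,0,1,1,0,2,0,0,1,1,0,0,0,0,0,0,0,0,1,0,0,0,0,0,1,1,0,0,0,2,0,0,0,0]
Step 5: insert etz at [15, 24, 39] -> counters=[0,0,1,0,0,0,0,0,0,0,0,1,1,0,2,1,0,1,1,0,0,0,0,0,1,0,0,1,0,0,0,0,0,1,1,0,0,0,2,1,0,0,0]
Step 6: insert ef at [3, 35, 37] -> counters=[0,0,1,1,0,0,0,0,0,0,0,1,1,0,2,1,0,1,1,0,0,0,0,0,1,0,0,1,0,0,0,0,0,1,1,1,0,1,2,1,0,0,0]
Step 7: insert do at [17, 19, 28] -> counters=[0,0,1,1,0,0,0,0,0,0,0,1,1,0,2,1,0,2,1,1,0,0,0,0,1,0,0,1,1,0,0,0,0,1,1,1,0,1,2,1,0,0,0]
Step 8: insert xax at [13, 28, 33] -> counters=[0,0,1,1,0,0,0,0,0,0,0,1,1,1,2,1,0,2,1,1,0,0,0,0,1,0,0,1,2,0,0,0,0,2,1,1,0,1,2,1,0,0,0]
Step 9: insert p at [6, 12, 36] -> counters=[0,0,1,1,0,0,1,0,0,0,0,1,2,1,2,1,0,2,1,1,0,0,0,0,1,0,0,1,2,0,0,0,0,2,1,1,1,1,2,1,0,0,0]
Step 10: insert llm at [7, 8, 39] -> counters=[0,0,1,1,0,0,1,1,1,0,0,1,2,1,2,1,0,2,1,1,0,0,0,0,1,0,0,1,2,0,0,0,0,2,1,1,1,1,2,2,0,0,0]
Step 11: insert owf at [4, 11, 32] -> counters=[0,0,1,1,1,0,1,1,1,0,0,2,2,1,2,1,0,2,1,1,0,0,0,0,1,0,0,1,2,0,0,0,1,2,1,1,1,1,2,2,0,0,0]
Step 12: insert fnc at [17, 27, 34] -> counters=[0,0,1,1,1,0,1,1,1,0,0,2,2,1,2,1,0,3,1,1,0,0,0,0,1,0,0,2,2,0,0,0,1,2,2,1,1,1,2,2,0,0,0]
Query u: check counters[11]=2 counters[14]=2 counters[34]=2 -> maybe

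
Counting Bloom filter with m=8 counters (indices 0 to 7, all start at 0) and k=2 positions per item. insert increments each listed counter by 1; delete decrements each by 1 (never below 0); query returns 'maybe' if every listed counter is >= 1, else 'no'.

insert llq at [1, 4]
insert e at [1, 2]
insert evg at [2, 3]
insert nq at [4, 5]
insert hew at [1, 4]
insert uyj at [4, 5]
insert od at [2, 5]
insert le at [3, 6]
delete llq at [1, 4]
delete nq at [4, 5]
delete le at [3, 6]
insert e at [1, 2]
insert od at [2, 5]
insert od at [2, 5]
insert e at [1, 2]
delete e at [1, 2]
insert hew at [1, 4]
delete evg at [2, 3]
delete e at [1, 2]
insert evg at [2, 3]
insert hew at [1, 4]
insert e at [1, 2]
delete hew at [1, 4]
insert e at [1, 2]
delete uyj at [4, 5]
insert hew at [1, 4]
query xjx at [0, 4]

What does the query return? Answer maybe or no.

Step 1: insert llq at [1, 4] -> counters=[0,1,0,0,1,0,0,0]
Step 2: insert e at [1, 2] -> counters=[0,2,1,0,1,0,0,0]
Step 3: insert evg at [2, 3] -> counters=[0,2,2,1,1,0,0,0]
Step 4: insert nq at [4, 5] -> counters=[0,2,2,1,2,1,0,0]
Step 5: insert hew at [1, 4] -> counters=[0,3,2,1,3,1,0,0]
Step 6: insert uyj at [4, 5] -> counters=[0,3,2,1,4,2,0,0]
Step 7: insert od at [2, 5] -> counters=[0,3,3,1,4,3,0,0]
Step 8: insert le at [3, 6] -> counters=[0,3,3,2,4,3,1,0]
Step 9: delete llq at [1, 4] -> counters=[0,2,3,2,3,3,1,0]
Step 10: delete nq at [4, 5] -> counters=[0,2,3,2,2,2,1,0]
Step 11: delete le at [3, 6] -> counters=[0,2,3,1,2,2,0,0]
Step 12: insert e at [1, 2] -> counters=[0,3,4,1,2,2,0,0]
Step 13: insert od at [2, 5] -> counters=[0,3,5,1,2,3,0,0]
Step 14: insert od at [2, 5] -> counters=[0,3,6,1,2,4,0,0]
Step 15: insert e at [1, 2] -> counters=[0,4,7,1,2,4,0,0]
Step 16: delete e at [1, 2] -> counters=[0,3,6,1,2,4,0,0]
Step 17: insert hew at [1, 4] -> counters=[0,4,6,1,3,4,0,0]
Step 18: delete evg at [2, 3] -> counters=[0,4,5,0,3,4,0,0]
Step 19: delete e at [1, 2] -> counters=[0,3,4,0,3,4,0,0]
Step 20: insert evg at [2, 3] -> counters=[0,3,5,1,3,4,0,0]
Step 21: insert hew at [1, 4] -> counters=[0,4,5,1,4,4,0,0]
Step 22: insert e at [1, 2] -> counters=[0,5,6,1,4,4,0,0]
Step 23: delete hew at [1, 4] -> counters=[0,4,6,1,3,4,0,0]
Step 24: insert e at [1, 2] -> counters=[0,5,7,1,3,4,0,0]
Step 25: delete uyj at [4, 5] -> counters=[0,5,7,1,2,3,0,0]
Step 26: insert hew at [1, 4] -> counters=[0,6,7,1,3,3,0,0]
Query xjx: check counters[0]=0 counters[4]=3 -> no

Answer: no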